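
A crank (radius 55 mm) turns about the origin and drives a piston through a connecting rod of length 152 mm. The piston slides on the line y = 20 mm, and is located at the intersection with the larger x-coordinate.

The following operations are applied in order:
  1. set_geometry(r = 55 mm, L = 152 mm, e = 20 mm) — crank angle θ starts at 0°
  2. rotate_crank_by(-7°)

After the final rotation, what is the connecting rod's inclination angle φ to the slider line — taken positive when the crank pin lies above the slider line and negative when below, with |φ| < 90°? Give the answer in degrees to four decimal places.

-10.1180

set_geometry: r = 55 mm, L = 152 mm, e = 20 mm; θ ← 0°
rotate_crank_by(-7°): θ ← 0° -7° = -7°
crank pin P = (r cos θ, r sin θ) = (54.590038, -6.702814)
h = r sin θ − e = -6.702814 − 20 = -26.702814
sin φ = h / L = -26.702814 / 152 = -0.17567641
φ = arcsin(-0.17567641) = -10.118023°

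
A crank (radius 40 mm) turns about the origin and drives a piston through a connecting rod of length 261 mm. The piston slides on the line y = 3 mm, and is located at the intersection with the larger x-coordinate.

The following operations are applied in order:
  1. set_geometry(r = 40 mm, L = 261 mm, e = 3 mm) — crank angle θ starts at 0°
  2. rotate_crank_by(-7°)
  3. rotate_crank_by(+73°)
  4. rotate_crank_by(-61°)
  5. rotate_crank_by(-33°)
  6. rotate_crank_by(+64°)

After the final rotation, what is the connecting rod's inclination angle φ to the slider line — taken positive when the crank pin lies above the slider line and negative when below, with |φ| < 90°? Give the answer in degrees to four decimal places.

set_geometry: r = 40 mm, L = 261 mm, e = 3 mm; θ ← 0°
rotate_crank_by(-7°): θ ← 0° -7° = -7°
rotate_crank_by(+73°): θ ← -7° +73° = 66°
rotate_crank_by(-61°): θ ← 66° -61° = 5°
rotate_crank_by(-33°): θ ← 5° -33° = -28°
rotate_crank_by(+64°): θ ← -28° +64° = 36°
crank pin P = (r cos θ, r sin θ) = (32.360680, 23.511410)
h = r sin θ − e = 23.511410 − 3 = 20.511410
sin φ = h / L = 20.511410 / 261 = 0.07858778
φ = arcsin(0.07858778) = 4.507396°

4.5074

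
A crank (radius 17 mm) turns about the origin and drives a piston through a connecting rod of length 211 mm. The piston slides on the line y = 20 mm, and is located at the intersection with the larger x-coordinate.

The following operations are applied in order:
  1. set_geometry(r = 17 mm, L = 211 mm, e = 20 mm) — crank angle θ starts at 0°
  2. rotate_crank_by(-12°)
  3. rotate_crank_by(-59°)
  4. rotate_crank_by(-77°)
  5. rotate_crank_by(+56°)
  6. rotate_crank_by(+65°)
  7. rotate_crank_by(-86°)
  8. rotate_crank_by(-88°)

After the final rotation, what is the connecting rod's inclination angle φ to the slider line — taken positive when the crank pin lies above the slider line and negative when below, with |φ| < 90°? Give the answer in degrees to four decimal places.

set_geometry: r = 17 mm, L = 211 mm, e = 20 mm; θ ← 0°
rotate_crank_by(-12°): θ ← 0° -12° = -12°
rotate_crank_by(-59°): θ ← -12° -59° = -71°
rotate_crank_by(-77°): θ ← -71° -77° = -148°
rotate_crank_by(+56°): θ ← -148° +56° = -92°
rotate_crank_by(+65°): θ ← -92° +65° = -27°
rotate_crank_by(-86°): θ ← -27° -86° = -113°
rotate_crank_by(-88°): θ ← -113° -88° = -201°
crank pin P = (r cos θ, r sin θ) = (-15.870867, 6.092255)
h = r sin θ − e = 6.092255 − 20 = -13.907745
sin φ = h / L = -13.907745 / 211 = -0.06591348
φ = arcsin(-0.06591348) = -3.779304°

-3.7793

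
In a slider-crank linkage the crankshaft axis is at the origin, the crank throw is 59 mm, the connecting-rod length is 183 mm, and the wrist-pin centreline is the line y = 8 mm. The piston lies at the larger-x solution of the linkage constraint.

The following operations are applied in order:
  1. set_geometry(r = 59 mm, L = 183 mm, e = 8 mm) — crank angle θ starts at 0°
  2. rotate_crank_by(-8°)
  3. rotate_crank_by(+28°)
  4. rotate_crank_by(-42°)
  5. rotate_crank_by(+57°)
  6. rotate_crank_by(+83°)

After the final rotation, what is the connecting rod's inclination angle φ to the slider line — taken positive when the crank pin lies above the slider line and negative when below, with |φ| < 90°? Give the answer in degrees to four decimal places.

set_geometry: r = 59 mm, L = 183 mm, e = 8 mm; θ ← 0°
rotate_crank_by(-8°): θ ← 0° -8° = -8°
rotate_crank_by(+28°): θ ← -8° +28° = 20°
rotate_crank_by(-42°): θ ← 20° -42° = -22°
rotate_crank_by(+57°): θ ← -22° +57° = 35°
rotate_crank_by(+83°): θ ← 35° +83° = 118°
crank pin P = (r cos θ, r sin θ) = (-27.698822, 52.093908)
h = r sin θ − e = 52.093908 − 8 = 44.093908
sin φ = h / L = 44.093908 / 183 = 0.24095032
φ = arcsin(0.24095032) = 13.942636°

13.9426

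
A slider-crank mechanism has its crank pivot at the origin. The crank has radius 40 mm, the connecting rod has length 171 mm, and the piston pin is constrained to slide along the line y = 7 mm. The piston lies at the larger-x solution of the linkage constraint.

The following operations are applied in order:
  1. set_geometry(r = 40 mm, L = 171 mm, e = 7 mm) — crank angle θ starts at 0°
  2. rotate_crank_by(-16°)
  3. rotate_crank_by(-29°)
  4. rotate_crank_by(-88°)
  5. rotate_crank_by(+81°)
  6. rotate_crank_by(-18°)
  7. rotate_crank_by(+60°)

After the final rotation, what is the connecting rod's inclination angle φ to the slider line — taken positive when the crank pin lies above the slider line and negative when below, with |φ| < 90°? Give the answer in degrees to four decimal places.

set_geometry: r = 40 mm, L = 171 mm, e = 7 mm; θ ← 0°
rotate_crank_by(-16°): θ ← 0° -16° = -16°
rotate_crank_by(-29°): θ ← -16° -29° = -45°
rotate_crank_by(-88°): θ ← -45° -88° = -133°
rotate_crank_by(+81°): θ ← -133° +81° = -52°
rotate_crank_by(-18°): θ ← -52° -18° = -70°
rotate_crank_by(+60°): θ ← -70° +60° = -10°
crank pin P = (r cos θ, r sin θ) = (39.392310, -6.945927)
h = r sin θ − e = -6.945927 − 7 = -13.945927
sin φ = h / L = -13.945927 / 171 = -0.08155513
φ = arcsin(-0.08155513) = -4.677960°

-4.6780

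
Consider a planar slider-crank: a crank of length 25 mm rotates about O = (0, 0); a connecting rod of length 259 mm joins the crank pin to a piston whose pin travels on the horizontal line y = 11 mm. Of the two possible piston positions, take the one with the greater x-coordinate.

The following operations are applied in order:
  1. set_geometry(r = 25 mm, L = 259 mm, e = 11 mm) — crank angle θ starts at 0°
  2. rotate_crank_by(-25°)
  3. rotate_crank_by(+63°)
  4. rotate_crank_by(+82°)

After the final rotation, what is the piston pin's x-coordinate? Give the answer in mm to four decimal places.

246.2809

set_geometry: r = 25 mm, L = 259 mm, e = 11 mm; θ ← 0°
rotate_crank_by(-25°): θ ← 0° -25° = -25°
rotate_crank_by(+63°): θ ← -25° +63° = 38°
rotate_crank_by(+82°): θ ← 38° +82° = 120°
crank pin P = (r cos θ, r sin θ) = (-12.500000, 21.650635)
h = r sin θ − e = 21.650635 − 11 = 10.650635
x = r cos θ + √(L² − h²) = -12.500000 + √(67081.0 − 113.4360) = -12.500000 + 258.780919 = 246.280919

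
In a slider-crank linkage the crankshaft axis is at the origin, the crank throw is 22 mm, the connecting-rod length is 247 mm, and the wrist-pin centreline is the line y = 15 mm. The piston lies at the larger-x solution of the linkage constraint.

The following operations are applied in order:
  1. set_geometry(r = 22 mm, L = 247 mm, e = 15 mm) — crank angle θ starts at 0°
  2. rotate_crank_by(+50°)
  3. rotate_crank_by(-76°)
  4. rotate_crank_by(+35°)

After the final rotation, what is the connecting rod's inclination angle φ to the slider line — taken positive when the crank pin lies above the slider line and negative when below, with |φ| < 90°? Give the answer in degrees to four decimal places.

set_geometry: r = 22 mm, L = 247 mm, e = 15 mm; θ ← 0°
rotate_crank_by(+50°): θ ← 0° +50° = 50°
rotate_crank_by(-76°): θ ← 50° -76° = -26°
rotate_crank_by(+35°): θ ← -26° +35° = 9°
crank pin P = (r cos θ, r sin θ) = (21.729143, 3.441558)
h = r sin θ − e = 3.441558 − 15 = -11.558442
sin φ = h / L = -11.558442 / 247 = -0.04679531
φ = arcsin(-0.04679531) = -2.682153°

-2.6822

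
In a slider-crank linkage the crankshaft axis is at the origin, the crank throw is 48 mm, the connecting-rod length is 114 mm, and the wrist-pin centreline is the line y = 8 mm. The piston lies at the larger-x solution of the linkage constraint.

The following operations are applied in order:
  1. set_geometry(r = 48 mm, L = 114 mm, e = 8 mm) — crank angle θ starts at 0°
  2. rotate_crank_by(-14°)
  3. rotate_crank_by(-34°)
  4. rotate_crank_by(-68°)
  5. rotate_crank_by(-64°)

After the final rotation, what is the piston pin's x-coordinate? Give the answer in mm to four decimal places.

set_geometry: r = 48 mm, L = 114 mm, e = 8 mm; θ ← 0°
rotate_crank_by(-14°): θ ← 0° -14° = -14°
rotate_crank_by(-34°): θ ← -14° -34° = -48°
rotate_crank_by(-68°): θ ← -48° -68° = -116°
rotate_crank_by(-64°): θ ← -116° -64° = -180°
crank pin P = (r cos θ, r sin θ) = (-48.000000, -0.000000)
h = r sin θ − e = -0.000000 − 8 = -8.000000
x = r cos θ + √(L² − h²) = -48.000000 + √(12996.0 − 64.0000) = -48.000000 + 113.718952 = 65.718952

65.7190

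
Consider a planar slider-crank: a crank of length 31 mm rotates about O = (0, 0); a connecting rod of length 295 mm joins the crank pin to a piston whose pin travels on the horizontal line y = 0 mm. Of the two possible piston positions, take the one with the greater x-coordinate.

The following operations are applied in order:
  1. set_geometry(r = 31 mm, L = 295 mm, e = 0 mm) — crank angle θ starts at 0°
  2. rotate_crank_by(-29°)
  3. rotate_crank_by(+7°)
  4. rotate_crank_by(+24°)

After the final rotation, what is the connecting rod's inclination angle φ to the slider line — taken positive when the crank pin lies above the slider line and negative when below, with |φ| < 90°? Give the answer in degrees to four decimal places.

0.2101

set_geometry: r = 31 mm, L = 295 mm, e = 0 mm; θ ← 0°
rotate_crank_by(-29°): θ ← 0° -29° = -29°
rotate_crank_by(+7°): θ ← -29° +7° = -22°
rotate_crank_by(+24°): θ ← -22° +24° = 2°
crank pin P = (r cos θ, r sin θ) = (30.981116, 1.081884)
h = r sin θ − e = 1.081884 − 0 = 1.081884
sin φ = h / L = 1.081884 / 295 = 0.00366740
φ = arcsin(0.00366740) = 0.210127°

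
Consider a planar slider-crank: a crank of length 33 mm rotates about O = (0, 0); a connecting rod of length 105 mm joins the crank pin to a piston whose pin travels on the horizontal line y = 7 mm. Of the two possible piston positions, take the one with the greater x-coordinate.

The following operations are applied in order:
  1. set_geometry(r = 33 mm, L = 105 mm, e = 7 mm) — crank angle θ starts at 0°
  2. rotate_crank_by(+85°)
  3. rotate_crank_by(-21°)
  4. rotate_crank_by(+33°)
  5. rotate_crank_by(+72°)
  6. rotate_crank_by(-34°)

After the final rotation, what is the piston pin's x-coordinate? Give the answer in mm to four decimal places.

set_geometry: r = 33 mm, L = 105 mm, e = 7 mm; θ ← 0°
rotate_crank_by(+85°): θ ← 0° +85° = 85°
rotate_crank_by(-21°): θ ← 85° -21° = 64°
rotate_crank_by(+33°): θ ← 64° +33° = 97°
rotate_crank_by(+72°): θ ← 97° +72° = 169°
rotate_crank_by(-34°): θ ← 169° -34° = 135°
crank pin P = (r cos θ, r sin θ) = (-23.334524, 23.334524)
h = r sin θ − e = 23.334524 − 7 = 16.334524
x = r cos θ + √(L² − h²) = -23.334524 + √(11025.0 − 266.8167) = -23.334524 + 103.721663 = 80.387139

80.3871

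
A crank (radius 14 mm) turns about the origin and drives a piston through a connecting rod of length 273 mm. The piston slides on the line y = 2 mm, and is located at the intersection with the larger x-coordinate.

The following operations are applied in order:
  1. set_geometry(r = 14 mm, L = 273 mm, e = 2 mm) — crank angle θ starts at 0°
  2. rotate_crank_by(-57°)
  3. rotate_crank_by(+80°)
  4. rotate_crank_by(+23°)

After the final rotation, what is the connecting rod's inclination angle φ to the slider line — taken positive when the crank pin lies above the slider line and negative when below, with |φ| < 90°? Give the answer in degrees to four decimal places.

set_geometry: r = 14 mm, L = 273 mm, e = 2 mm; θ ← 0°
rotate_crank_by(-57°): θ ← 0° -57° = -57°
rotate_crank_by(+80°): θ ← -57° +80° = 23°
rotate_crank_by(+23°): θ ← 23° +23° = 46°
crank pin P = (r cos θ, r sin θ) = (9.725217, 10.070757)
h = r sin θ − e = 10.070757 − 2 = 8.070757
sin φ = h / L = 8.070757 / 273 = 0.02956321
φ = arcsin(0.02956321) = 1.694094°

1.6941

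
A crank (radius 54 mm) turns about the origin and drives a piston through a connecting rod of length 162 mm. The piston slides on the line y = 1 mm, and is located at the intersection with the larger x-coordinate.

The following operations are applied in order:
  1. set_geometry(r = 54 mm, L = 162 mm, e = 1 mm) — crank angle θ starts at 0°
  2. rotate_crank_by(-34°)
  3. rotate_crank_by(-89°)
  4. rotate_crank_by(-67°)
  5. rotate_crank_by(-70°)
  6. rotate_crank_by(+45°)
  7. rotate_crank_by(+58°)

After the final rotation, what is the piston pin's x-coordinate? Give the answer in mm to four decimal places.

110.7783

set_geometry: r = 54 mm, L = 162 mm, e = 1 mm; θ ← 0°
rotate_crank_by(-34°): θ ← 0° -34° = -34°
rotate_crank_by(-89°): θ ← -34° -89° = -123°
rotate_crank_by(-67°): θ ← -123° -67° = -190°
rotate_crank_by(-70°): θ ← -190° -70° = -260°
rotate_crank_by(+45°): θ ← -260° +45° = -215°
rotate_crank_by(+58°): θ ← -215° +58° = -157°
crank pin P = (r cos θ, r sin θ) = (-49.707262, -21.099481)
h = r sin θ − e = -21.099481 − 1 = -22.099481
x = r cos θ + √(L² − h²) = -49.707262 + √(26244.0 − 488.3871) = -49.707262 + 160.485554 = 110.778292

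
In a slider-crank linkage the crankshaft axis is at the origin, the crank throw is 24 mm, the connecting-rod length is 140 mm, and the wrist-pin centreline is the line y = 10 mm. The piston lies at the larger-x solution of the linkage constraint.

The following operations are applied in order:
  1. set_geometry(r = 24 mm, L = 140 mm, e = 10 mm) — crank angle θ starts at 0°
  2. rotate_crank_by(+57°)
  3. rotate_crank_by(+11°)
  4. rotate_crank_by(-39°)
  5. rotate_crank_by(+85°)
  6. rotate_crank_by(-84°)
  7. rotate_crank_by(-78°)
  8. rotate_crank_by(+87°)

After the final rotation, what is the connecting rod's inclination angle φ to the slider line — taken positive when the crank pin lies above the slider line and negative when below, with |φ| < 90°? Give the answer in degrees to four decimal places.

set_geometry: r = 24 mm, L = 140 mm, e = 10 mm; θ ← 0°
rotate_crank_by(+57°): θ ← 0° +57° = 57°
rotate_crank_by(+11°): θ ← 57° +11° = 68°
rotate_crank_by(-39°): θ ← 68° -39° = 29°
rotate_crank_by(+85°): θ ← 29° +85° = 114°
rotate_crank_by(-84°): θ ← 114° -84° = 30°
rotate_crank_by(-78°): θ ← 30° -78° = -48°
rotate_crank_by(+87°): θ ← -48° +87° = 39°
crank pin P = (r cos θ, r sin θ) = (18.651503, 15.103689)
h = r sin θ − e = 15.103689 − 10 = 5.103689
sin φ = h / L = 5.103689 / 140 = 0.03645492
φ = arcsin(0.03645492) = 2.089176°

2.0892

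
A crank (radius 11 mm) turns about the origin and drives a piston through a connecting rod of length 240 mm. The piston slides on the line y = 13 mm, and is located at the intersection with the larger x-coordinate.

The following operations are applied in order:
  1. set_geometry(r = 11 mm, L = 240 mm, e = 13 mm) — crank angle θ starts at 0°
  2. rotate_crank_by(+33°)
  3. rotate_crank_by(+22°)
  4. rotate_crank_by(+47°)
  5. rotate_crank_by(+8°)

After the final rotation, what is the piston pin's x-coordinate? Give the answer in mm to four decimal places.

236.2230

set_geometry: r = 11 mm, L = 240 mm, e = 13 mm; θ ← 0°
rotate_crank_by(+33°): θ ← 0° +33° = 33°
rotate_crank_by(+22°): θ ← 33° +22° = 55°
rotate_crank_by(+47°): θ ← 55° +47° = 102°
rotate_crank_by(+8°): θ ← 102° +8° = 110°
crank pin P = (r cos θ, r sin θ) = (-3.762222, 10.336619)
h = r sin θ − e = 10.336619 − 13 = -2.663381
x = r cos θ + √(L² − h²) = -3.762222 + √(57600.0 − 7.0936) = -3.762222 + 239.985221 = 236.223000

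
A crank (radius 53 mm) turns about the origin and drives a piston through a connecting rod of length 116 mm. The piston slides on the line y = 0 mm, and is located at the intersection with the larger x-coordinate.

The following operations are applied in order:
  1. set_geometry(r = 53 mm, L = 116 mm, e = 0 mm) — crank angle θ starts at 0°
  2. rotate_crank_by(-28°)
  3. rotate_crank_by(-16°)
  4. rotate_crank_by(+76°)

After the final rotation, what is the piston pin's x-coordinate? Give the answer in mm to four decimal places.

157.4952

set_geometry: r = 53 mm, L = 116 mm, e = 0 mm; θ ← 0°
rotate_crank_by(-28°): θ ← 0° -28° = -28°
rotate_crank_by(-16°): θ ← -28° -16° = -44°
rotate_crank_by(+76°): θ ← -44° +76° = 32°
crank pin P = (r cos θ, r sin θ) = (44.946549, 28.085721)
h = r sin θ − e = 28.085721 − 0 = 28.085721
x = r cos θ + √(L² − h²) = 44.946549 + √(13456.0 − 788.8077) = 44.946549 + 112.548622 = 157.495171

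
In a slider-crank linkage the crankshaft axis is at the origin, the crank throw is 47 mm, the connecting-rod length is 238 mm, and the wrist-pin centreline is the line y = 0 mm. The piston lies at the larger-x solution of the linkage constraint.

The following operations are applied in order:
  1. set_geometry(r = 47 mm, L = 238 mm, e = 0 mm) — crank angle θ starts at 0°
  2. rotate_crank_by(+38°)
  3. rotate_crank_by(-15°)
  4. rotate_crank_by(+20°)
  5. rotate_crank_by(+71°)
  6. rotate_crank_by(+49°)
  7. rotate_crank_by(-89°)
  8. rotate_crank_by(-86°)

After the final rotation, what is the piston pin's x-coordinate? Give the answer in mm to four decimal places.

283.7722

set_geometry: r = 47 mm, L = 238 mm, e = 0 mm; θ ← 0°
rotate_crank_by(+38°): θ ← 0° +38° = 38°
rotate_crank_by(-15°): θ ← 38° -15° = 23°
rotate_crank_by(+20°): θ ← 23° +20° = 43°
rotate_crank_by(+71°): θ ← 43° +71° = 114°
rotate_crank_by(+49°): θ ← 114° +49° = 163°
rotate_crank_by(-89°): θ ← 163° -89° = 74°
rotate_crank_by(-86°): θ ← 74° -86° = -12°
crank pin P = (r cos θ, r sin θ) = (45.972937, -9.771849)
h = r sin θ − e = -9.771849 − 0 = -9.771849
x = r cos θ + √(L² − h²) = 45.972937 + √(56644.0 − 95.4890) = 45.972937 + 237.799308 = 283.772245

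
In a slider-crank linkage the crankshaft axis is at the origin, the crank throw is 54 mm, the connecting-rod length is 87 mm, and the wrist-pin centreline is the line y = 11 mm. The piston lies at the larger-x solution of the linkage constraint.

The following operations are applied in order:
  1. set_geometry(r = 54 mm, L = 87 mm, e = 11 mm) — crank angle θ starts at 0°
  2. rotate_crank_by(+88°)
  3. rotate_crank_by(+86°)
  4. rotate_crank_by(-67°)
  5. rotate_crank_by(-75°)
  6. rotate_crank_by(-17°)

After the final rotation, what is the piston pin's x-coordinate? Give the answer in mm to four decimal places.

set_geometry: r = 54 mm, L = 87 mm, e = 11 mm; θ ← 0°
rotate_crank_by(+88°): θ ← 0° +88° = 88°
rotate_crank_by(+86°): θ ← 88° +86° = 174°
rotate_crank_by(-67°): θ ← 174° -67° = 107°
rotate_crank_by(-75°): θ ← 107° -75° = 32°
rotate_crank_by(-17°): θ ← 32° -17° = 15°
crank pin P = (r cos θ, r sin θ) = (52.159995, 13.976228)
h = r sin θ − e = 13.976228 − 11 = 2.976228
x = r cos θ + √(L² − h²) = 52.159995 + √(7569.0 − 8.8579) = 52.159995 + 86.949077 = 139.109072

139.1091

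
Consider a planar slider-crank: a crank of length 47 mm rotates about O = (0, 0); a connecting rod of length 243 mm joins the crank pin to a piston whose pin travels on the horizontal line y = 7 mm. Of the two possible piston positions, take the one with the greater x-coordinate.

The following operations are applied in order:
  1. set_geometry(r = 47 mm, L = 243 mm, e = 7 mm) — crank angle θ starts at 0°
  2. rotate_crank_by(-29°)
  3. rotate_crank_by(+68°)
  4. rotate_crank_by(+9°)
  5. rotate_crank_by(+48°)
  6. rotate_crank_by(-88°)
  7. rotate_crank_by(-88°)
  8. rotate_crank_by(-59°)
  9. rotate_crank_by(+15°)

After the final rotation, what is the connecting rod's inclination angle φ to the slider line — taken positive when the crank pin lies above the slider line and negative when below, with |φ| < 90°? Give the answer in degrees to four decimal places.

-10.9035

set_geometry: r = 47 mm, L = 243 mm, e = 7 mm; θ ← 0°
rotate_crank_by(-29°): θ ← 0° -29° = -29°
rotate_crank_by(+68°): θ ← -29° +68° = 39°
rotate_crank_by(+9°): θ ← 39° +9° = 48°
rotate_crank_by(+48°): θ ← 48° +48° = 96°
rotate_crank_by(-88°): θ ← 96° -88° = 8°
rotate_crank_by(-88°): θ ← 8° -88° = -80°
rotate_crank_by(-59°): θ ← -80° -59° = -139°
rotate_crank_by(+15°): θ ← -139° +15° = -124°
crank pin P = (r cos θ, r sin θ) = (-26.282066, -38.964766)
h = r sin θ − e = -38.964766 − 7 = -45.964766
sin φ = h / L = -45.964766 / 243 = -0.18915542
φ = arcsin(-0.18915542) = -10.903499°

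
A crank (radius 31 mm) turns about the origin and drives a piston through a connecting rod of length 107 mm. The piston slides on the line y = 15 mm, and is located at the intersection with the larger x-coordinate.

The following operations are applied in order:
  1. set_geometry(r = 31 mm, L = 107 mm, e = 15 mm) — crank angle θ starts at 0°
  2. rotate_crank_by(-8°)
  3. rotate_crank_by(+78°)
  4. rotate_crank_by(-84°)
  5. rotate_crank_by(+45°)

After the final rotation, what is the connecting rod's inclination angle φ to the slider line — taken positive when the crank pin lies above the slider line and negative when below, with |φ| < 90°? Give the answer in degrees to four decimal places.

set_geometry: r = 31 mm, L = 107 mm, e = 15 mm; θ ← 0°
rotate_crank_by(-8°): θ ← 0° -8° = -8°
rotate_crank_by(+78°): θ ← -8° +78° = 70°
rotate_crank_by(-84°): θ ← 70° -84° = -14°
rotate_crank_by(+45°): θ ← -14° +45° = 31°
crank pin P = (r cos θ, r sin θ) = (26.572186, 15.966180)
h = r sin θ − e = 15.966180 − 15 = 0.966180
sin φ = h / L = 0.966180 / 107 = 0.00902972
φ = arcsin(0.00902972) = 0.517372°

0.5174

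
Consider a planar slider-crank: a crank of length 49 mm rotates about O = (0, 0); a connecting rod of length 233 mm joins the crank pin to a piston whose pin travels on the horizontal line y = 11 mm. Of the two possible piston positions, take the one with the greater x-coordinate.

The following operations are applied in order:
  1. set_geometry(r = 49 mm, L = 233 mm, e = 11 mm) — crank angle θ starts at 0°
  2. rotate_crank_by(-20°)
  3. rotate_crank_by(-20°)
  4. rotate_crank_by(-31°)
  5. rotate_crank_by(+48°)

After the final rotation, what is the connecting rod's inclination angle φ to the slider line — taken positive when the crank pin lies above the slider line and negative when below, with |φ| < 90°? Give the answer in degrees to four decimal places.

-7.4338

set_geometry: r = 49 mm, L = 233 mm, e = 11 mm; θ ← 0°
rotate_crank_by(-20°): θ ← 0° -20° = -20°
rotate_crank_by(-20°): θ ← -20° -20° = -40°
rotate_crank_by(-31°): θ ← -40° -31° = -71°
rotate_crank_by(+48°): θ ← -71° +48° = -23°
crank pin P = (r cos θ, r sin θ) = (45.104738, -19.145825)
h = r sin θ − e = -19.145825 − 11 = -30.145825
sin φ = h / L = -30.145825 / 233 = -0.12938122
φ = arcsin(-0.12938122) = -7.433837°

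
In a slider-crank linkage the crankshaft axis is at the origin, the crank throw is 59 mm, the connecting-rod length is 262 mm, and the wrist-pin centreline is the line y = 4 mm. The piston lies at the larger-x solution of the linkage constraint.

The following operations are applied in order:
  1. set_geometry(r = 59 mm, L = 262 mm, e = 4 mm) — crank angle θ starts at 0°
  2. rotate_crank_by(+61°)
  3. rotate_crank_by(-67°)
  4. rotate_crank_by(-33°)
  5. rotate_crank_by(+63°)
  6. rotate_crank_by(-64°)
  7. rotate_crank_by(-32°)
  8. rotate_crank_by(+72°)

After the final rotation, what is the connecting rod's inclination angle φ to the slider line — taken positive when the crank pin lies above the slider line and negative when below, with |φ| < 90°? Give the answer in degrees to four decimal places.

set_geometry: r = 59 mm, L = 262 mm, e = 4 mm; θ ← 0°
rotate_crank_by(+61°): θ ← 0° +61° = 61°
rotate_crank_by(-67°): θ ← 61° -67° = -6°
rotate_crank_by(-33°): θ ← -6° -33° = -39°
rotate_crank_by(+63°): θ ← -39° +63° = 24°
rotate_crank_by(-64°): θ ← 24° -64° = -40°
rotate_crank_by(-32°): θ ← -40° -32° = -72°
rotate_crank_by(+72°): θ ← -72° +72° = 0°
crank pin P = (r cos θ, r sin θ) = (59.000000, 0.000000)
h = r sin θ − e = 0.000000 − 4 = -4.000000
sin φ = h / L = -4.000000 / 262 = -0.01526718
φ = arcsin(-0.01526718) = -0.874779°

-0.8748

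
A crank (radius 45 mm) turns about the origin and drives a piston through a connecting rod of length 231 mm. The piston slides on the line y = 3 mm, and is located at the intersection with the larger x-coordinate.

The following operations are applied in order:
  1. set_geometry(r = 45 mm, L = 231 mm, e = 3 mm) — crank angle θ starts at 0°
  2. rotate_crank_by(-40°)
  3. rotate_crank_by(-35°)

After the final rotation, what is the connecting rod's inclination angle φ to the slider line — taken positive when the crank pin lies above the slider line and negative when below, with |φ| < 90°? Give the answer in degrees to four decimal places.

set_geometry: r = 45 mm, L = 231 mm, e = 3 mm; θ ← 0°
rotate_crank_by(-40°): θ ← 0° -40° = -40°
rotate_crank_by(-35°): θ ← -40° -35° = -75°
crank pin P = (r cos θ, r sin θ) = (11.646857, -43.466662)
h = r sin θ − e = -43.466662 − 3 = -46.466662
sin φ = h / L = -46.466662 / 231 = -0.20115438
φ = arcsin(-0.20115438) = -11.604472°

-11.6045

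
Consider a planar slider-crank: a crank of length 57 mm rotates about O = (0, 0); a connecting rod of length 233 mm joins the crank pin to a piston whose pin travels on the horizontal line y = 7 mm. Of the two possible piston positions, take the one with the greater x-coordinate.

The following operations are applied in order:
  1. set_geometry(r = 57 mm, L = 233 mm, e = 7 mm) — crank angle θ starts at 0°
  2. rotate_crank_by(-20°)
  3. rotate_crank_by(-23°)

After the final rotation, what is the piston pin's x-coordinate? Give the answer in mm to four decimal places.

set_geometry: r = 57 mm, L = 233 mm, e = 7 mm; θ ← 0°
rotate_crank_by(-20°): θ ← 0° -20° = -20°
rotate_crank_by(-23°): θ ← -20° -23° = -43°
crank pin P = (r cos θ, r sin θ) = (41.687161, -38.873907)
h = r sin θ − e = -38.873907 − 7 = -45.873907
x = r cos θ + √(L² − h²) = 41.687161 + √(54289.0 − 2104.4153) = 41.687161 + 228.439455 = 270.126616

270.1266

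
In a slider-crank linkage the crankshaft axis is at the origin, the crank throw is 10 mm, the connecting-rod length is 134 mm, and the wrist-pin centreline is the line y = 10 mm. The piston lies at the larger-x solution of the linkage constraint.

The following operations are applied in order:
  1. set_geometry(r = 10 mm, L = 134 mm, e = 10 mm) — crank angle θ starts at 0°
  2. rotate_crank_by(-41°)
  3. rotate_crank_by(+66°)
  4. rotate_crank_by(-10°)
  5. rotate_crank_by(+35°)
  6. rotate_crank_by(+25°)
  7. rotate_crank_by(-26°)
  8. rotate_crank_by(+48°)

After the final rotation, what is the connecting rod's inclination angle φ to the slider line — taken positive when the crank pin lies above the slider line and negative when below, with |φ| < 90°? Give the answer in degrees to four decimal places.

-0.0319

set_geometry: r = 10 mm, L = 134 mm, e = 10 mm; θ ← 0°
rotate_crank_by(-41°): θ ← 0° -41° = -41°
rotate_crank_by(+66°): θ ← -41° +66° = 25°
rotate_crank_by(-10°): θ ← 25° -10° = 15°
rotate_crank_by(+35°): θ ← 15° +35° = 50°
rotate_crank_by(+25°): θ ← 50° +25° = 75°
rotate_crank_by(-26°): θ ← 75° -26° = 49°
rotate_crank_by(+48°): θ ← 49° +48° = 97°
crank pin P = (r cos θ, r sin θ) = (-1.218693, 9.925462)
h = r sin θ − e = 9.925462 − 10 = -0.074538
sin φ = h / L = -0.074538 / 134 = -0.00055626
φ = arcsin(-0.00055626) = -0.031871°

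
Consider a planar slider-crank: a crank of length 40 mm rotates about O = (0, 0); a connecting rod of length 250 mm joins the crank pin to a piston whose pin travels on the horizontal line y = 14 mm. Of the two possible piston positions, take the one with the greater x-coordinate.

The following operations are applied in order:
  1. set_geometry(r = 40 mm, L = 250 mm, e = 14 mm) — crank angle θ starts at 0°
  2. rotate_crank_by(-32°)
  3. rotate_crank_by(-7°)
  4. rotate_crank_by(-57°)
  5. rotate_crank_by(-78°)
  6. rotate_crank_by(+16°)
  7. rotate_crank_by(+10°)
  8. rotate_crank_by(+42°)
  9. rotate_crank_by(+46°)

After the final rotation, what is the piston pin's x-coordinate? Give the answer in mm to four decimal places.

set_geometry: r = 40 mm, L = 250 mm, e = 14 mm; θ ← 0°
rotate_crank_by(-32°): θ ← 0° -32° = -32°
rotate_crank_by(-7°): θ ← -32° -7° = -39°
rotate_crank_by(-57°): θ ← -39° -57° = -96°
rotate_crank_by(-78°): θ ← -96° -78° = -174°
rotate_crank_by(+16°): θ ← -174° +16° = -158°
rotate_crank_by(+10°): θ ← -158° +10° = -148°
rotate_crank_by(+42°): θ ← -148° +42° = -106°
rotate_crank_by(+46°): θ ← -106° +46° = -60°
crank pin P = (r cos θ, r sin θ) = (20.000000, -34.641016)
h = r sin θ − e = -34.641016 − 14 = -48.641016
x = r cos θ + √(L² − h²) = 20.000000 + √(62500.0 − 2365.9485) = 20.000000 + 245.222453 = 265.222453

265.2225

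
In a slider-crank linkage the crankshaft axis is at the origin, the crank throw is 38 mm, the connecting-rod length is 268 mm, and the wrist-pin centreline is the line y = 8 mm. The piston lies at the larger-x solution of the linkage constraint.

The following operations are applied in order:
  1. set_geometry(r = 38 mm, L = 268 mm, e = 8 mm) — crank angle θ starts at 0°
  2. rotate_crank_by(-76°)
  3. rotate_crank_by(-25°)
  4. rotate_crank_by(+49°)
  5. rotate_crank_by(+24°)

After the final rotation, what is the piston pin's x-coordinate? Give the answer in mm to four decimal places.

300.3034

set_geometry: r = 38 mm, L = 268 mm, e = 8 mm; θ ← 0°
rotate_crank_by(-76°): θ ← 0° -76° = -76°
rotate_crank_by(-25°): θ ← -76° -25° = -101°
rotate_crank_by(+49°): θ ← -101° +49° = -52°
rotate_crank_by(+24°): θ ← -52° +24° = -28°
crank pin P = (r cos θ, r sin θ) = (33.552009, -17.839919)
h = r sin θ − e = -17.839919 − 8 = -25.839919
x = r cos θ + √(L² − h²) = 33.552009 + √(71824.0 − 667.7014) = 33.552009 + 266.751380 = 300.303388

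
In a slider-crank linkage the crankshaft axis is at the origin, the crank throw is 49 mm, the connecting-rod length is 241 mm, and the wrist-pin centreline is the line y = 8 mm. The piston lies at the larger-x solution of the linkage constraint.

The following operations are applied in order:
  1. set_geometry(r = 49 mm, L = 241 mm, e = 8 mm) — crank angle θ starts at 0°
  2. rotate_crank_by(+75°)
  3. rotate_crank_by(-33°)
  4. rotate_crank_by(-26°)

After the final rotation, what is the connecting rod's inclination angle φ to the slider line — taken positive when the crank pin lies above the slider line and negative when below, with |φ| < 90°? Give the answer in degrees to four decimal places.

1.3092

set_geometry: r = 49 mm, L = 241 mm, e = 8 mm; θ ← 0°
rotate_crank_by(+75°): θ ← 0° +75° = 75°
rotate_crank_by(-33°): θ ← 75° -33° = 42°
rotate_crank_by(-26°): θ ← 42° -26° = 16°
crank pin P = (r cos θ, r sin θ) = (47.101823, 13.506230)
h = r sin θ − e = 13.506230 − 8 = 5.506230
sin φ = h / L = 5.506230 / 241 = 0.02284743
φ = arcsin(0.02284743) = 1.309175°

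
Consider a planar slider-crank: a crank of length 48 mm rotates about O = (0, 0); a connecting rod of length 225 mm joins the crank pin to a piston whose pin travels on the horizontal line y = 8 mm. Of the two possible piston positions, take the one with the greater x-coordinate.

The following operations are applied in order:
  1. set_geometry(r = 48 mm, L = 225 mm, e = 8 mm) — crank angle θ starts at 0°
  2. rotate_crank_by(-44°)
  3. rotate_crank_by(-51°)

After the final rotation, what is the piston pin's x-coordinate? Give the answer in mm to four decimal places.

set_geometry: r = 48 mm, L = 225 mm, e = 8 mm; θ ← 0°
rotate_crank_by(-44°): θ ← 0° -44° = -44°
rotate_crank_by(-51°): θ ← -44° -51° = -95°
crank pin P = (r cos θ, r sin θ) = (-4.183476, -47.817346)
h = r sin θ − e = -47.817346 − 8 = -55.817346
x = r cos θ + √(L² − h²) = -4.183476 + √(50625.0 − 3115.5761) = -4.183476 + 217.966566 = 213.783090

213.7831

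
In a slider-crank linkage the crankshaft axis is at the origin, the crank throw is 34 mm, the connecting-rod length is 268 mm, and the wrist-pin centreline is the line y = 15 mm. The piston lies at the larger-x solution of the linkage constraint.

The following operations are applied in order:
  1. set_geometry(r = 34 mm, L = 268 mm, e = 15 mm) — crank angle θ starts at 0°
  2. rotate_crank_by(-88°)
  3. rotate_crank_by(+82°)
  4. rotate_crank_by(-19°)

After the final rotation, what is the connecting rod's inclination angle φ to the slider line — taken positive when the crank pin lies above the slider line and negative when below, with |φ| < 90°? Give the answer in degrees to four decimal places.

-6.2914

set_geometry: r = 34 mm, L = 268 mm, e = 15 mm; θ ← 0°
rotate_crank_by(-88°): θ ← 0° -88° = -88°
rotate_crank_by(+82°): θ ← -88° +82° = -6°
rotate_crank_by(-19°): θ ← -6° -19° = -25°
crank pin P = (r cos θ, r sin θ) = (30.814465, -14.369021)
h = r sin θ − e = -14.369021 − 15 = -29.369021
sin φ = h / L = -29.369021 / 268 = -0.10958590
φ = arcsin(-0.10958590) = -6.291445°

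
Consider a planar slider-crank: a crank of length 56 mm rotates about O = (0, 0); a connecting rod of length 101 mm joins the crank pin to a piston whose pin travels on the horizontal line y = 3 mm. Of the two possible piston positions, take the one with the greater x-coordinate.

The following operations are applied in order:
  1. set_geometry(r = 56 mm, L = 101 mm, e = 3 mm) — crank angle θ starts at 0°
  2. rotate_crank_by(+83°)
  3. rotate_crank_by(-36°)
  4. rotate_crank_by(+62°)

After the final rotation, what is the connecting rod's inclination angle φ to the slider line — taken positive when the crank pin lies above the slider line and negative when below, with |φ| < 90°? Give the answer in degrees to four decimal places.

set_geometry: r = 56 mm, L = 101 mm, e = 3 mm; θ ← 0°
rotate_crank_by(+83°): θ ← 0° +83° = 83°
rotate_crank_by(-36°): θ ← 83° -36° = 47°
rotate_crank_by(+62°): θ ← 47° +62° = 109°
crank pin P = (r cos θ, r sin θ) = (-18.231817, 52.949040)
h = r sin θ − e = 52.949040 − 3 = 49.949040
sin φ = h / L = 49.949040 / 101 = 0.49454495
φ = arcsin(0.49454495) = 29.639748°

29.6397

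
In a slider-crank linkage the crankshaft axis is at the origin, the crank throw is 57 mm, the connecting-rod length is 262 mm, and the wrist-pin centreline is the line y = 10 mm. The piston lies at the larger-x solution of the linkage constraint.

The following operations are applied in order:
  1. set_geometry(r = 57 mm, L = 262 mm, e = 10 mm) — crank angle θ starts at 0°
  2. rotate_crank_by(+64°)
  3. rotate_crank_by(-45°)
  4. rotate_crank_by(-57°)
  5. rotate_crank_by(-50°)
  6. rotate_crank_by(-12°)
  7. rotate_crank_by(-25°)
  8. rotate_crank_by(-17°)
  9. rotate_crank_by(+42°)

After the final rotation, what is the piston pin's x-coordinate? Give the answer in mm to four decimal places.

243.6179

set_geometry: r = 57 mm, L = 262 mm, e = 10 mm; θ ← 0°
rotate_crank_by(+64°): θ ← 0° +64° = 64°
rotate_crank_by(-45°): θ ← 64° -45° = 19°
rotate_crank_by(-57°): θ ← 19° -57° = -38°
rotate_crank_by(-50°): θ ← -38° -50° = -88°
rotate_crank_by(-12°): θ ← -88° -12° = -100°
rotate_crank_by(-25°): θ ← -100° -25° = -125°
rotate_crank_by(-17°): θ ← -125° -17° = -142°
rotate_crank_by(+42°): θ ← -142° +42° = -100°
crank pin P = (r cos θ, r sin θ) = (-9.897946, -56.134042)
h = r sin θ − e = -56.134042 − 10 = -66.134042
x = r cos θ + √(L² − h²) = -9.897946 + √(68644.0 − 4373.7115) = -9.897946 + 253.515855 = 243.617908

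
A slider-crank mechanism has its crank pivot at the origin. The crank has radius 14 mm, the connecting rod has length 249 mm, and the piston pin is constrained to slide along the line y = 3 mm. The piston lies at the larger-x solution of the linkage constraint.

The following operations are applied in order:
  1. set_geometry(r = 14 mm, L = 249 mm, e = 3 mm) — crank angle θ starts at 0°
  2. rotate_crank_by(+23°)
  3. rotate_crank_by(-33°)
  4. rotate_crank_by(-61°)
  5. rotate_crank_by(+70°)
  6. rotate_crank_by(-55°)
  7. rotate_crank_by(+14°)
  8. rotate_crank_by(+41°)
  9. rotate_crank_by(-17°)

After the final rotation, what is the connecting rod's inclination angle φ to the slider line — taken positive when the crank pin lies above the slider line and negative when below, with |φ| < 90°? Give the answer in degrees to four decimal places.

-1.6860

set_geometry: r = 14 mm, L = 249 mm, e = 3 mm; θ ← 0°
rotate_crank_by(+23°): θ ← 0° +23° = 23°
rotate_crank_by(-33°): θ ← 23° -33° = -10°
rotate_crank_by(-61°): θ ← -10° -61° = -71°
rotate_crank_by(+70°): θ ← -71° +70° = -1°
rotate_crank_by(-55°): θ ← -1° -55° = -56°
rotate_crank_by(+14°): θ ← -56° +14° = -42°
rotate_crank_by(+41°): θ ← -42° +41° = -1°
rotate_crank_by(-17°): θ ← -1° -17° = -18°
crank pin P = (r cos θ, r sin θ) = (13.314791, -4.326238)
h = r sin θ − e = -4.326238 − 3 = -7.326238
sin φ = h / L = -7.326238 / 249 = -0.02942264
φ = arcsin(-0.02942264) = -1.686037°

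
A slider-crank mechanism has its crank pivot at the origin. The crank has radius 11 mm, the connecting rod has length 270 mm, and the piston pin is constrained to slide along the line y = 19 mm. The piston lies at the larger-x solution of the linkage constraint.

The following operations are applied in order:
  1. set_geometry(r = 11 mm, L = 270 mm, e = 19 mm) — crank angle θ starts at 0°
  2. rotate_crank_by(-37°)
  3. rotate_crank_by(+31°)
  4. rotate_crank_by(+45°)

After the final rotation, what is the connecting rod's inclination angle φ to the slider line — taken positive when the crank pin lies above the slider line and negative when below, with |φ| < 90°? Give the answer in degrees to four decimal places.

-2.5638

set_geometry: r = 11 mm, L = 270 mm, e = 19 mm; θ ← 0°
rotate_crank_by(-37°): θ ← 0° -37° = -37°
rotate_crank_by(+31°): θ ← -37° +31° = -6°
rotate_crank_by(+45°): θ ← -6° +45° = 39°
crank pin P = (r cos θ, r sin θ) = (8.548606, 6.922524)
h = r sin θ − e = 6.922524 − 19 = -12.077476
sin φ = h / L = -12.077476 / 270 = -0.04473139
φ = arcsin(-0.04473139) = -2.563775°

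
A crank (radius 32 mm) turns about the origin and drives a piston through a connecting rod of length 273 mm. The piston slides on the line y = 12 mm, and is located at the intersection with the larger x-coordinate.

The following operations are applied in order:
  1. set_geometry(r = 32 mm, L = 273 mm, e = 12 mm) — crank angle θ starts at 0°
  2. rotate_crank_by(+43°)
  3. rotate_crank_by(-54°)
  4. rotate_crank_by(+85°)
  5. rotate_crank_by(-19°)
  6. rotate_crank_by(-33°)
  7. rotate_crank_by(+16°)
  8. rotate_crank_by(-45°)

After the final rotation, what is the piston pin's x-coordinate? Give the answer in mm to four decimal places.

set_geometry: r = 32 mm, L = 273 mm, e = 12 mm; θ ← 0°
rotate_crank_by(+43°): θ ← 0° +43° = 43°
rotate_crank_by(-54°): θ ← 43° -54° = -11°
rotate_crank_by(+85°): θ ← -11° +85° = 74°
rotate_crank_by(-19°): θ ← 74° -19° = 55°
rotate_crank_by(-33°): θ ← 55° -33° = 22°
rotate_crank_by(+16°): θ ← 22° +16° = 38°
rotate_crank_by(-45°): θ ← 38° -45° = -7°
crank pin P = (r cos θ, r sin θ) = (31.761477, -3.899819)
h = r sin θ − e = -3.899819 − 12 = -15.899819
x = r cos θ + √(L² − h²) = 31.761477 + √(74529.0 − 252.8042) = 31.761477 + 272.536595 = 304.298072

304.2981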